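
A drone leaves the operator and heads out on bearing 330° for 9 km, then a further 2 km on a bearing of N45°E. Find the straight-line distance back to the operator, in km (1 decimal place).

9.7 km

Leg 1 (330°, 9 km): east 9 sin 330° = -4.50, north 9 cos 330° = 7.79
Leg 2 (N45°E, 2 km): east 2 sin 45° = 1.41, north 2 cos 45° = 1.41
Net: -3.09 east, 9.21 north. Distance = √((-3.09)² + (9.21)²) = 9.712 km.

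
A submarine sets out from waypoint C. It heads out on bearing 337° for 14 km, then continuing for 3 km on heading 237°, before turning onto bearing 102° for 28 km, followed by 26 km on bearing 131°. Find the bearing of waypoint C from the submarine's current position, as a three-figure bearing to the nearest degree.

Leg 1 (337°, 14 km): east 14 sin 337° = -5.47, north 14 cos 337° = 12.89
Leg 2 (237°, 3 km): east 3 sin 237° = -2.52, north 3 cos 237° = -1.63
Leg 3 (102°, 28 km): east 28 sin 102° = 27.39, north 28 cos 102° = -5.82
Leg 4 (131°, 26 km): east 26 sin 131° = 19.62, north 26 cos 131° = -17.06
Net displacement: 39.02 east, -11.63 north. Direction back to start is (-39.02, 11.63): bearing = atan2(-39.02, 11.63) mod 360° = 286.59° ≈ 287°.

287°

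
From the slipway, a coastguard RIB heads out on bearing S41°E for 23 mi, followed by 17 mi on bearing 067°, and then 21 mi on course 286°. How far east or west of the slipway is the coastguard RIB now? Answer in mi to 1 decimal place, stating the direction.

Leg 1 (S41°E, 23 mi): east 23 sin 139° = 15.09, north 23 cos 139° = -17.36
Leg 2 (067°, 17 mi): east 17 sin 67° = 15.65, north 17 cos 67° = 6.64
Leg 3 (286°, 21 mi): east 21 sin 286° = -20.19, north 21 cos 286° = 5.79
Net east component: 10.55 mi.

10.6 mi east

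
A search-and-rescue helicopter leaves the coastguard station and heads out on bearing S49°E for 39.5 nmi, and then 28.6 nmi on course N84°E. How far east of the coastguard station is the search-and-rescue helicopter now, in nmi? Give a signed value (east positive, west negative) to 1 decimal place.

Leg 1 (S49°E, 39.5 nmi): east 39.5 sin 131° = 29.81, north 39.5 cos 131° = -25.91
Leg 2 (N84°E, 28.6 nmi): east 28.6 sin 84° = 28.44, north 28.6 cos 84° = 2.99
Net east component: 58.25 nmi.

58.3 nmi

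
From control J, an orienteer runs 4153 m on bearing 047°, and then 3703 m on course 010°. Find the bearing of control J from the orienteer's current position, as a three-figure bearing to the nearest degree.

210°

Leg 1 (047°, 4153 m): east 4153 sin 47° = 3037.31, north 4153 cos 47° = 2832.34
Leg 2 (010°, 3703 m): east 3703 sin 10° = 643.02, north 3703 cos 10° = 3646.74
Net displacement: 3680.33 east, 6479.08 north. Direction back to start is (-3680.33, -6479.08): bearing = atan2(-3680.33, -6479.08) mod 360° = 209.60° ≈ 210°.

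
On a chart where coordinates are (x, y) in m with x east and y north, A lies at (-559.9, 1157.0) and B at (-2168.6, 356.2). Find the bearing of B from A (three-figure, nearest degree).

Δeast = -2168.6 − -559.9 = -1608.70; Δnorth = 356.2 − 1157.0 = -800.80.
Bearing = atan2(Δeast, Δnorth) mod 360° = 243.54° ≈ 244°.

244°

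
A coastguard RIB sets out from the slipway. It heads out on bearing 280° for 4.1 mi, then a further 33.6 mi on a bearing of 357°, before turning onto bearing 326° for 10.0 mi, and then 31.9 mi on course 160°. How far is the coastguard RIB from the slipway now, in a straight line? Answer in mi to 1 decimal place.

Leg 1 (280°, 4.1 mi): east 4.1 sin 280° = -4.04, north 4.1 cos 280° = 0.71
Leg 2 (357°, 33.6 mi): east 33.6 sin 357° = -1.76, north 33.6 cos 357° = 33.55
Leg 3 (326°, 10.0 mi): east 10.0 sin 326° = -5.59, north 10.0 cos 326° = 8.29
Leg 4 (160°, 31.9 mi): east 31.9 sin 160° = 10.91, north 31.9 cos 160° = -29.98
Net: -0.48 east, 12.58 north. Distance = √((-0.48)² + (12.58)²) = 12.589 mi.

12.6 mi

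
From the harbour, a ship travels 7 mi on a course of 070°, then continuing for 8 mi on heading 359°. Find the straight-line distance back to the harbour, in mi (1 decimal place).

Leg 1 (070°, 7 mi): east 7 sin 70° = 6.58, north 7 cos 70° = 2.39
Leg 2 (359°, 8 mi): east 8 sin 359° = -0.14, north 8 cos 359° = 8.00
Net: 6.44 east, 10.39 north. Distance = √((6.44)² + (10.39)²) = 12.226 mi.

12.2 mi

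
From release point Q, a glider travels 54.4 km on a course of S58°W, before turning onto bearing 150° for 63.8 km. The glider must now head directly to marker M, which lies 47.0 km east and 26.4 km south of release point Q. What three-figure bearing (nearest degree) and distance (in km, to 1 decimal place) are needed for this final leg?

Leg 1 (S58°W, 54.4 km): east 54.4 sin 238° = -46.13, north 54.4 cos 238° = -28.83
Leg 2 (150°, 63.8 km): east 63.8 sin 150° = 31.90, north 63.8 cos 150° = -55.25
Current position: (-14.23, -84.08). Target: (47.0, -26.4). Remaining: Δeast = 61.23, Δnorth = 57.68.
Bearing = atan2(61.23, 57.68) mod 360° = 46.71°; distance = √((61.23)² + (57.68)²) = 84.122 km.

047°, 84.1 km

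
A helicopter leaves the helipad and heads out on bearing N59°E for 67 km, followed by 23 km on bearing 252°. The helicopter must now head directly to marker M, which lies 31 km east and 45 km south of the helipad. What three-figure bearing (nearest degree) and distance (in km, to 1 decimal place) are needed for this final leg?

Leg 1 (N59°E, 67 km): east 67 sin 59° = 57.43, north 67 cos 59° = 34.51
Leg 2 (252°, 23 km): east 23 sin 252° = -21.87, north 23 cos 252° = -7.11
Current position: (35.56, 27.40). Target: (31, -45). Remaining: Δeast = -4.56, Δnorth = -72.40.
Bearing = atan2(-4.56, -72.40) mod 360° = 183.60°; distance = √((-4.56)² + (-72.40)²) = 72.543 km.

184°, 72.5 km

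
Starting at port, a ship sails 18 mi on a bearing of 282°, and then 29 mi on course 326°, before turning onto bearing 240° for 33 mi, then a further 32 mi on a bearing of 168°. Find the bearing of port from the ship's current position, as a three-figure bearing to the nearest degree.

Leg 1 (282°, 18 mi): east 18 sin 282° = -17.61, north 18 cos 282° = 3.74
Leg 2 (326°, 29 mi): east 29 sin 326° = -16.22, north 29 cos 326° = 24.04
Leg 3 (240°, 33 mi): east 33 sin 240° = -28.58, north 33 cos 240° = -16.50
Leg 4 (168°, 32 mi): east 32 sin 168° = 6.65, north 32 cos 168° = -31.30
Net displacement: -55.75 east, -20.02 north. Direction back to start is (55.75, 20.02): bearing = atan2(55.75, 20.02) mod 360° = 70.25° ≈ 070°.

070°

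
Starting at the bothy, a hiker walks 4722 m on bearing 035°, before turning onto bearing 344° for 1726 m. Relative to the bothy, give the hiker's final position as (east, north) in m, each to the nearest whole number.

(2233, 5527)

Leg 1 (035°, 4722 m): east 4722 sin 35° = 2708.43, north 4722 cos 35° = 3868.04
Leg 2 (344°, 1726 m): east 1726 sin 344° = -475.75, north 1726 cos 344° = 1659.14
Summing: 2232.68 m east, 5527.17 m north → (2233, 5527).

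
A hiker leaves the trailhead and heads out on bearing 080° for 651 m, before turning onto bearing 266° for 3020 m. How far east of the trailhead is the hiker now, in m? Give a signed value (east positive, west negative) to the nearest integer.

Leg 1 (080°, 651 m): east 651 sin 80° = 641.11, north 651 cos 80° = 113.04
Leg 2 (266°, 3020 m): east 3020 sin 266° = -3012.64, north 3020 cos 266° = -210.66
Net east component: -2371.53 m.

-2372 m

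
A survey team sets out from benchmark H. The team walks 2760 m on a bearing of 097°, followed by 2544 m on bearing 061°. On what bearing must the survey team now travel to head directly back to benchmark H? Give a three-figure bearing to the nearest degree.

260°

Leg 1 (097°, 2760 m): east 2760 sin 97° = 2739.43, north 2760 cos 97° = -336.36
Leg 2 (061°, 2544 m): east 2544 sin 61° = 2225.03, north 2544 cos 61° = 1233.36
Net displacement: 4964.46 east, 897.00 north. Direction back to start is (-4964.46, -897.00): bearing = atan2(-4964.46, -897.00) mod 360° = 259.76° ≈ 260°.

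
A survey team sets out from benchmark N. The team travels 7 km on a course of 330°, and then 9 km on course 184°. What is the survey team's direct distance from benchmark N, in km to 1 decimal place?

Leg 1 (330°, 7 km): east 7 sin 330° = -3.50, north 7 cos 330° = 6.06
Leg 2 (184°, 9 km): east 9 sin 184° = -0.63, north 9 cos 184° = -8.98
Net: -4.13 east, -2.92 north. Distance = √((-4.13)² + (-2.92)²) = 5.054 km.

5.1 km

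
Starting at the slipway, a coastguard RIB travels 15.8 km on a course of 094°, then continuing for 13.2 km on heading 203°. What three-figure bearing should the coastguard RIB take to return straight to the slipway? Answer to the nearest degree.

321°

Leg 1 (094°, 15.8 km): east 15.8 sin 94° = 15.76, north 15.8 cos 94° = -1.10
Leg 2 (203°, 13.2 km): east 13.2 sin 203° = -5.16, north 13.2 cos 203° = -12.15
Net displacement: 10.60 east, -13.25 north. Direction back to start is (-10.60, 13.25): bearing = atan2(-10.60, 13.25) mod 360° = 321.34° ≈ 321°.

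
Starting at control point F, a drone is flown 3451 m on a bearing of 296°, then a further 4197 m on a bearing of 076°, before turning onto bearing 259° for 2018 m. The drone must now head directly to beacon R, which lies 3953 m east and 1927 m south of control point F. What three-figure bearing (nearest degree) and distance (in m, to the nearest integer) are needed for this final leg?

Leg 1 (296°, 3451 m): east 3451 sin 296° = -3101.74, north 3451 cos 296° = 1512.82
Leg 2 (076°, 4197 m): east 4197 sin 76° = 4072.33, north 4197 cos 76° = 1015.35
Leg 3 (259°, 2018 m): east 2018 sin 259° = -1980.92, north 2018 cos 259° = -385.05
Current position: (-1010.33, 2143.11). Target: (3953, -1927). Remaining: Δeast = 4963.33, Δnorth = -4070.11.
Bearing = atan2(4963.33, -4070.11) mod 360° = 129.35°; distance = √((4963.33)² + (-4070.11)²) = 6418.759 m.

129°, 6419 m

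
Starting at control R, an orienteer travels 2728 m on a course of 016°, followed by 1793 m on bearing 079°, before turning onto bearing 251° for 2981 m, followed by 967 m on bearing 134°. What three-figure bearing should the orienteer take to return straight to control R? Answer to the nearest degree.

Leg 1 (016°, 2728 m): east 2728 sin 16° = 751.94, north 2728 cos 16° = 2622.32
Leg 2 (079°, 1793 m): east 1793 sin 79° = 1760.06, north 1793 cos 79° = 342.12
Leg 3 (251°, 2981 m): east 2981 sin 251° = -2818.59, north 2981 cos 251° = -970.52
Leg 4 (134°, 967 m): east 967 sin 134° = 695.60, north 967 cos 134° = -671.73
Net displacement: 389.01 east, 1322.19 north. Direction back to start is (-389.01, -1322.19): bearing = atan2(-389.01, -1322.19) mod 360° = 196.39° ≈ 196°.

196°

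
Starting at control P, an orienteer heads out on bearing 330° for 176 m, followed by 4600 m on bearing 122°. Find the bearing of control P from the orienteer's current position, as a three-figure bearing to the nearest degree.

Leg 1 (330°, 176 m): east 176 sin 330° = -88.00, north 176 cos 330° = 152.42
Leg 2 (122°, 4600 m): east 4600 sin 122° = 3901.02, north 4600 cos 122° = -2437.63
Net displacement: 3813.02 east, -2285.21 north. Direction back to start is (-3813.02, 2285.21): bearing = atan2(-3813.02, 2285.21) mod 360° = 300.93° ≈ 301°.

301°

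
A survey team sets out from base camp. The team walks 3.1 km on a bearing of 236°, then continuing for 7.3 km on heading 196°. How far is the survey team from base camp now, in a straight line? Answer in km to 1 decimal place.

Leg 1 (236°, 3.1 km): east 3.1 sin 236° = -2.57, north 3.1 cos 236° = -1.73
Leg 2 (196°, 7.3 km): east 7.3 sin 196° = -2.01, north 7.3 cos 196° = -7.02
Net: -4.58 east, -8.75 north. Distance = √((-4.58)² + (-8.75)²) = 9.878 km.

9.9 km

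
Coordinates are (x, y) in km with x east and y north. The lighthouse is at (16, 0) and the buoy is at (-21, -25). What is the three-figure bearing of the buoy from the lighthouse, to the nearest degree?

Δeast = -21 − 16 = -37.00; Δnorth = -25 − 0 = -25.00.
Bearing = atan2(Δeast, Δnorth) mod 360° = 235.95° ≈ 236°.

236°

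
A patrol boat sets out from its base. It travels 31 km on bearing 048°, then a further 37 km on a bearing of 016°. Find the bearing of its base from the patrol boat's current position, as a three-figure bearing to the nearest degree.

Leg 1 (048°, 31 km): east 31 sin 48° = 23.04, north 31 cos 48° = 20.74
Leg 2 (016°, 37 km): east 37 sin 16° = 10.20, north 37 cos 16° = 35.57
Net displacement: 33.24 east, 56.31 north. Direction back to start is (-33.24, -56.31): bearing = atan2(-33.24, -56.31) mod 360° = 210.55° ≈ 211°.

211°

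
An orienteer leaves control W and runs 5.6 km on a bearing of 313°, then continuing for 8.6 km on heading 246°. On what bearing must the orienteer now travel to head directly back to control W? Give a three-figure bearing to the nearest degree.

Leg 1 (313°, 5.6 km): east 5.6 sin 313° = -4.10, north 5.6 cos 313° = 3.82
Leg 2 (246°, 8.6 km): east 8.6 sin 246° = -7.86, north 8.6 cos 246° = -3.50
Net displacement: -11.95 east, 0.32 north. Direction back to start is (11.95, -0.32): bearing = atan2(11.95, -0.32) mod 360° = 91.54° ≈ 092°.

092°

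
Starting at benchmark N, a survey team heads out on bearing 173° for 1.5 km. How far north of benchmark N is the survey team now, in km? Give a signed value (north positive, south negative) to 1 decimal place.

-1.5 km

Leg 1 (173°, 1.5 km): east 1.5 sin 173° = 0.18, north 1.5 cos 173° = -1.49
Net north component: -1.49 km.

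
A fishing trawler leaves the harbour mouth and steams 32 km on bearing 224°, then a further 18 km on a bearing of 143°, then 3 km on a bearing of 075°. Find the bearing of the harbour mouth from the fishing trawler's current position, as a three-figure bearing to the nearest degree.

Leg 1 (224°, 32 km): east 32 sin 224° = -22.23, north 32 cos 224° = -23.02
Leg 2 (143°, 18 km): east 18 sin 143° = 10.83, north 18 cos 143° = -14.38
Leg 3 (075°, 3 km): east 3 sin 75° = 2.90, north 3 cos 75° = 0.78
Net displacement: -8.50 east, -36.62 north. Direction back to start is (8.50, 36.62): bearing = atan2(8.50, 36.62) mod 360° = 13.07° ≈ 013°.

013°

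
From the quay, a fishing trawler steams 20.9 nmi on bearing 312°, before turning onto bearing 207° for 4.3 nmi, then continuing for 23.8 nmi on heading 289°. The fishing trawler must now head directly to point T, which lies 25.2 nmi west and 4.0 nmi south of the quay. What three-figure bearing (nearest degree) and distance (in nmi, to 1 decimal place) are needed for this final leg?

Leg 1 (312°, 20.9 nmi): east 20.9 sin 312° = -15.53, north 20.9 cos 312° = 13.98
Leg 2 (207°, 4.3 nmi): east 4.3 sin 207° = -1.95, north 4.3 cos 207° = -3.83
Leg 3 (289°, 23.8 nmi): east 23.8 sin 289° = -22.50, north 23.8 cos 289° = 7.75
Current position: (-39.99, 17.90). Target: (-25.2, -4.0). Remaining: Δeast = 14.79, Δnorth = -21.90.
Bearing = atan2(14.79, -21.90) mod 360° = 145.97°; distance = √((14.79)² + (-21.90)²) = 26.427 nmi.

146°, 26.4 nmi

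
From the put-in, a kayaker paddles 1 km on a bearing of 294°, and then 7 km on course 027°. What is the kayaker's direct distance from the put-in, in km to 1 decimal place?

7.0 km

Leg 1 (294°, 1 km): east 1 sin 294° = -0.91, north 1 cos 294° = 0.41
Leg 2 (027°, 7 km): east 7 sin 27° = 3.18, north 7 cos 27° = 6.24
Net: 2.26 east, 6.64 north. Distance = √((2.26)² + (6.64)²) = 7.019 km.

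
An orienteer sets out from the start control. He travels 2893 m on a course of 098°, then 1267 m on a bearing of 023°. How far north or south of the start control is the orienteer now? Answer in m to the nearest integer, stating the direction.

Leg 1 (098°, 2893 m): east 2893 sin 98° = 2864.85, north 2893 cos 98° = -402.63
Leg 2 (023°, 1267 m): east 1267 sin 23° = 495.06, north 1267 cos 23° = 1166.28
Net north component: 763.65 m.

764 m north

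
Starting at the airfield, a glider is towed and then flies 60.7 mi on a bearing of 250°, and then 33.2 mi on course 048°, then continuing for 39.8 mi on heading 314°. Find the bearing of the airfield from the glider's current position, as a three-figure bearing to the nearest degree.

Leg 1 (250°, 60.7 mi): east 60.7 sin 250° = -57.04, north 60.7 cos 250° = -20.76
Leg 2 (048°, 33.2 mi): east 33.2 sin 48° = 24.67, north 33.2 cos 48° = 22.22
Leg 3 (314°, 39.8 mi): east 39.8 sin 314° = -28.63, north 39.8 cos 314° = 27.65
Net displacement: -61.00 east, 29.10 north. Direction back to start is (61.00, -29.10): bearing = atan2(61.00, -29.10) mod 360° = 115.51° ≈ 116°.

116°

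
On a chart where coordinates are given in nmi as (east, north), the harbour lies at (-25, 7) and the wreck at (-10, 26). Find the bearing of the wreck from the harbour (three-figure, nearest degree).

038°

Δeast = -10 − -25 = 15.00; Δnorth = 26 − 7 = 19.00.
Bearing = atan2(Δeast, Δnorth) mod 360° = 38.29° ≈ 038°.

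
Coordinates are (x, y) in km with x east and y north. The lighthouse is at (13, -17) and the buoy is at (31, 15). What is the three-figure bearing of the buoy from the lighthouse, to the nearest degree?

029°

Δeast = 31 − 13 = 18.00; Δnorth = 15 − -17 = 32.00.
Bearing = atan2(Δeast, Δnorth) mod 360° = 29.36° ≈ 029°.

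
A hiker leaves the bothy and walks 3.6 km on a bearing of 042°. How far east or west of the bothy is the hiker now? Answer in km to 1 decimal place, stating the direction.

2.4 km east

Leg 1 (042°, 3.6 km): east 3.6 sin 42° = 2.41, north 3.6 cos 42° = 2.68
Net east component: 2.41 km.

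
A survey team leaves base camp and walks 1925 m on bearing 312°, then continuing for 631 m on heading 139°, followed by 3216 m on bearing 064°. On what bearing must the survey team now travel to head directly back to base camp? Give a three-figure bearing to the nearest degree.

220°

Leg 1 (312°, 1925 m): east 1925 sin 312° = -1430.55, north 1925 cos 312° = 1288.08
Leg 2 (139°, 631 m): east 631 sin 139° = 413.97, north 631 cos 139° = -476.22
Leg 3 (064°, 3216 m): east 3216 sin 64° = 2890.52, north 3216 cos 64° = 1409.80
Net displacement: 1873.94 east, 2221.66 north. Direction back to start is (-1873.94, -2221.66): bearing = atan2(-1873.94, -2221.66) mod 360° = 220.15° ≈ 220°.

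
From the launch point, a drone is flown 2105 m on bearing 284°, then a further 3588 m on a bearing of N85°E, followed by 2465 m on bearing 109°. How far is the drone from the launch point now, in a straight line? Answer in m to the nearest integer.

Leg 1 (284°, 2105 m): east 2105 sin 284° = -2042.47, north 2105 cos 284° = 509.25
Leg 2 (N85°E, 3588 m): east 3588 sin 85° = 3574.35, north 3588 cos 85° = 312.71
Leg 3 (109°, 2465 m): east 2465 sin 109° = 2330.70, north 2465 cos 109° = -802.53
Net: 3862.58 east, 19.43 north. Distance = √((3862.58)² + (19.43)²) = 3862.626 m.

3863 m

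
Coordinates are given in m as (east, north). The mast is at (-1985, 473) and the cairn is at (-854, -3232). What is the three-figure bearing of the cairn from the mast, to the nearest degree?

163°

Δeast = -854 − -1985 = 1131.00; Δnorth = -3232 − 473 = -3705.00.
Bearing = atan2(Δeast, Δnorth) mod 360° = 163.02° ≈ 163°.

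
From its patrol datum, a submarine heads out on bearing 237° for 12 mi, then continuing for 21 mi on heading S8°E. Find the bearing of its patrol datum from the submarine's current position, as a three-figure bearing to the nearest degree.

015°

Leg 1 (237°, 12 mi): east 12 sin 237° = -10.06, north 12 cos 237° = -6.54
Leg 2 (S8°E, 21 mi): east 21 sin 172° = 2.92, north 21 cos 172° = -20.80
Net displacement: -7.14 east, -27.33 north. Direction back to start is (7.14, 27.33): bearing = atan2(7.14, 27.33) mod 360° = 14.64° ≈ 015°.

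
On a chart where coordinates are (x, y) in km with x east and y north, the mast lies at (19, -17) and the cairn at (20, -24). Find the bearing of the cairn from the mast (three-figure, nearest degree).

172°

Δeast = 20 − 19 = 1.00; Δnorth = -24 − -17 = -7.00.
Bearing = atan2(Δeast, Δnorth) mod 360° = 171.87° ≈ 172°.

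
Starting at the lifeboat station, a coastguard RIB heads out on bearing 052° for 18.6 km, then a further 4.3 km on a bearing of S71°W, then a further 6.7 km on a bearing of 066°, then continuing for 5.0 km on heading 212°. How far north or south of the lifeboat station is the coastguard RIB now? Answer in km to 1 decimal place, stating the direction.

8.5 km north

Leg 1 (052°, 18.6 km): east 18.6 sin 52° = 14.66, north 18.6 cos 52° = 11.45
Leg 2 (S71°W, 4.3 km): east 4.3 sin 251° = -4.07, north 4.3 cos 251° = -1.40
Leg 3 (066°, 6.7 km): east 6.7 sin 66° = 6.12, north 6.7 cos 66° = 2.73
Leg 4 (212°, 5.0 km): east 5.0 sin 212° = -2.65, north 5.0 cos 212° = -4.24
Net north component: 8.54 km.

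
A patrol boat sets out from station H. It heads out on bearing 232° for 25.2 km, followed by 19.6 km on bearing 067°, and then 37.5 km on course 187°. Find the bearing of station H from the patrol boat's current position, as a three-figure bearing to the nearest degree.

Leg 1 (232°, 25.2 km): east 25.2 sin 232° = -19.86, north 25.2 cos 232° = -15.51
Leg 2 (067°, 19.6 km): east 19.6 sin 67° = 18.04, north 19.6 cos 67° = 7.66
Leg 3 (187°, 37.5 km): east 37.5 sin 187° = -4.57, north 37.5 cos 187° = -37.22
Net displacement: -6.39 east, -45.08 north. Direction back to start is (6.39, 45.08): bearing = atan2(6.39, 45.08) mod 360° = 8.06° ≈ 008°.

008°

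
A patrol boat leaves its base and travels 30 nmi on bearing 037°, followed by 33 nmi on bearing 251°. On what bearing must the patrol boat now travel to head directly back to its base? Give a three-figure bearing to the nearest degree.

Leg 1 (037°, 30 nmi): east 30 sin 37° = 18.05, north 30 cos 37° = 23.96
Leg 2 (251°, 33 nmi): east 33 sin 251° = -31.20, north 33 cos 251° = -10.74
Net displacement: -13.15 east, 13.22 north. Direction back to start is (13.15, -13.22): bearing = atan2(13.15, -13.22) mod 360° = 135.15° ≈ 135°.

135°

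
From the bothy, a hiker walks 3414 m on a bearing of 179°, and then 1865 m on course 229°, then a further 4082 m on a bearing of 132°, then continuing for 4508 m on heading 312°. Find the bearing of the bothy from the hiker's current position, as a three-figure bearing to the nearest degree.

Leg 1 (179°, 3414 m): east 3414 sin 179° = 59.58, north 3414 cos 179° = -3413.48
Leg 2 (229°, 1865 m): east 1865 sin 229° = -1407.53, north 1865 cos 229° = -1223.55
Leg 3 (132°, 4082 m): east 4082 sin 132° = 3033.52, north 4082 cos 132° = -2731.39
Leg 4 (312°, 4508 m): east 4508 sin 312° = -3350.10, north 4508 cos 312° = 3016.44
Net displacement: -1664.53 east, -4351.98 north. Direction back to start is (1664.53, 4351.98): bearing = atan2(1664.53, 4351.98) mod 360° = 20.93° ≈ 021°.

021°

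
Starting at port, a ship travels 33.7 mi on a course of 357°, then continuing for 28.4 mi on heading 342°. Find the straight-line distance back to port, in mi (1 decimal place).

Leg 1 (357°, 33.7 mi): east 33.7 sin 357° = -1.76, north 33.7 cos 357° = 33.65
Leg 2 (342°, 28.4 mi): east 28.4 sin 342° = -8.78, north 28.4 cos 342° = 27.01
Net: -10.54 east, 60.66 north. Distance = √((-10.54)² + (60.66)²) = 61.573 mi.

61.6 mi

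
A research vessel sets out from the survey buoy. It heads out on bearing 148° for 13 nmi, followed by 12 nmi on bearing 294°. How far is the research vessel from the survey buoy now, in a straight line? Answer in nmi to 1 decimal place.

Leg 1 (148°, 13 nmi): east 13 sin 148° = 6.89, north 13 cos 148° = -11.02
Leg 2 (294°, 12 nmi): east 12 sin 294° = -10.96, north 12 cos 294° = 4.88
Net: -4.07 east, -6.14 north. Distance = √((-4.07)² + (-6.14)²) = 7.372 nmi.

7.4 nmi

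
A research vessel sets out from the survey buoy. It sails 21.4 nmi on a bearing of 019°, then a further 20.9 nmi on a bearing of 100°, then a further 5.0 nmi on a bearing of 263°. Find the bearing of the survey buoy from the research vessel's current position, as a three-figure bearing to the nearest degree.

235°

Leg 1 (019°, 21.4 nmi): east 21.4 sin 19° = 6.97, north 21.4 cos 19° = 20.23
Leg 2 (100°, 20.9 nmi): east 20.9 sin 100° = 20.58, north 20.9 cos 100° = -3.63
Leg 3 (263°, 5.0 nmi): east 5.0 sin 263° = -4.96, north 5.0 cos 263° = -0.61
Net displacement: 22.59 east, 16.00 north. Direction back to start is (-22.59, -16.00): bearing = atan2(-22.59, -16.00) mod 360° = 234.69° ≈ 235°.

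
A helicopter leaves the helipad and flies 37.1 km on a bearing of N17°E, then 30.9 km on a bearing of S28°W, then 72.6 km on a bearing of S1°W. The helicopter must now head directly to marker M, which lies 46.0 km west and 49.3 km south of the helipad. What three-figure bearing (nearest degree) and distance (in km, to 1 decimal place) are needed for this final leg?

290°, 43.8 km

Leg 1 (N17°E, 37.1 km): east 37.1 sin 17° = 10.85, north 37.1 cos 17° = 35.48
Leg 2 (S28°W, 30.9 km): east 30.9 sin 208° = -14.51, north 30.9 cos 208° = -27.28
Leg 3 (S1°W, 72.6 km): east 72.6 sin 181° = -1.27, north 72.6 cos 181° = -72.59
Current position: (-4.93, -64.39). Target: (-46.0, -49.3). Remaining: Δeast = -41.07, Δnorth = 15.09.
Bearing = atan2(-41.07, 15.09) mod 360° = 290.18°; distance = √((-41.07)² + (15.09)²) = 43.759 km.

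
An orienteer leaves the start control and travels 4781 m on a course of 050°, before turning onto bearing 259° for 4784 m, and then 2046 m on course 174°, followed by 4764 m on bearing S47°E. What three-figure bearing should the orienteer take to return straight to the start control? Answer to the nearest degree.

Leg 1 (050°, 4781 m): east 4781 sin 50° = 3662.46, north 4781 cos 50° = 3073.17
Leg 2 (259°, 4784 m): east 4784 sin 259° = -4696.10, north 4784 cos 259° = -912.83
Leg 3 (174°, 2046 m): east 2046 sin 174° = 213.87, north 2046 cos 174° = -2034.79
Leg 4 (S47°E, 4764 m): east 4764 sin 133° = 3484.17, north 4764 cos 133° = -3249.04
Net displacement: 2664.39 east, -3123.49 north. Direction back to start is (-2664.39, 3123.49): bearing = atan2(-2664.39, 3123.49) mod 360° = 319.54° ≈ 320°.

320°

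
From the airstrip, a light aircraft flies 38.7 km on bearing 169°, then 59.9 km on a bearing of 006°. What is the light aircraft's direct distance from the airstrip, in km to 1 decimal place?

Leg 1 (169°, 38.7 km): east 38.7 sin 169° = 7.38, north 38.7 cos 169° = -37.99
Leg 2 (006°, 59.9 km): east 59.9 sin 6° = 6.26, north 59.9 cos 6° = 59.57
Net: 13.65 east, 21.58 north. Distance = √((13.65)² + (21.58)²) = 25.535 km.

25.5 km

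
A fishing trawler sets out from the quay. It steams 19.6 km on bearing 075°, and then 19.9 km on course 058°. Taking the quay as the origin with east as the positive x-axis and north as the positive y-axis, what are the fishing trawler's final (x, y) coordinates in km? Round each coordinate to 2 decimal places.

Leg 1 (075°, 19.6 km): east 19.6 sin 75° = 18.93, north 19.6 cos 75° = 5.07
Leg 2 (058°, 19.9 km): east 19.9 sin 58° = 16.88, north 19.9 cos 58° = 10.55
Summing: 35.81 km east, 15.62 km north → (35.81, 15.62).

(35.81, 15.62)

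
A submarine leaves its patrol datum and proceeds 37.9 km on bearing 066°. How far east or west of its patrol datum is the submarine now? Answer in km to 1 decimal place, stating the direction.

34.6 km east

Leg 1 (066°, 37.9 km): east 37.9 sin 66° = 34.62, north 37.9 cos 66° = 15.42
Net east component: 34.62 km.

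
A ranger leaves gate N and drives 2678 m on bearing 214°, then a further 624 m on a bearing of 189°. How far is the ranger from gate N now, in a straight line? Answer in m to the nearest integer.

Leg 1 (214°, 2678 m): east 2678 sin 214° = -1497.52, north 2678 cos 214° = -2220.16
Leg 2 (189°, 624 m): east 624 sin 189° = -97.62, north 624 cos 189° = -616.32
Net: -1595.13 east, -2836.48 north. Distance = √((-1595.13)² + (-2836.48)²) = 3254.239 m.

3254 m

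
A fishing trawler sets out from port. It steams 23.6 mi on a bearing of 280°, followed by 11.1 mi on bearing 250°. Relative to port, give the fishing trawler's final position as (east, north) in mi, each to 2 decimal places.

Leg 1 (280°, 23.6 mi): east 23.6 sin 280° = -23.24, north 23.6 cos 280° = 4.10
Leg 2 (250°, 11.1 mi): east 11.1 sin 250° = -10.43, north 11.1 cos 250° = -3.80
Summing: -33.67 mi east, 0.30 mi north → (-33.67, 0.30).

(-33.67, 0.30)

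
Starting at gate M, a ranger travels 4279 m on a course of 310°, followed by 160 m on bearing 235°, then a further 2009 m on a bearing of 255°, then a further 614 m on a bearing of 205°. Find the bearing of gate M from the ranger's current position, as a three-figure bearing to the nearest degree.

Leg 1 (310°, 4279 m): east 4279 sin 310° = -3277.90, north 4279 cos 310° = 2750.49
Leg 2 (235°, 160 m): east 160 sin 235° = -131.06, north 160 cos 235° = -91.77
Leg 3 (255°, 2009 m): east 2009 sin 255° = -1940.54, north 2009 cos 255° = -519.97
Leg 4 (205°, 614 m): east 614 sin 205° = -259.49, north 614 cos 205° = -556.47
Net displacement: -5609.00 east, 1582.28 north. Direction back to start is (5609.00, -1582.28): bearing = atan2(5609.00, -1582.28) mod 360° = 105.75° ≈ 106°.

106°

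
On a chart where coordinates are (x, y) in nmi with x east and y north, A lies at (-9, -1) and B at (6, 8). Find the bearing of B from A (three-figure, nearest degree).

Δeast = 6 − -9 = 15.00; Δnorth = 8 − -1 = 9.00.
Bearing = atan2(Δeast, Δnorth) mod 360° = 59.04° ≈ 059°.

059°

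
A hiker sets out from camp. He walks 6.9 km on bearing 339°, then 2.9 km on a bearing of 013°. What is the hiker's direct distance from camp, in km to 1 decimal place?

9.4 km

Leg 1 (339°, 6.9 km): east 6.9 sin 339° = -2.47, north 6.9 cos 339° = 6.44
Leg 2 (013°, 2.9 km): east 2.9 sin 13° = 0.65, north 2.9 cos 13° = 2.83
Net: -1.82 east, 9.27 north. Distance = √((-1.82)² + (9.27)²) = 9.444 km.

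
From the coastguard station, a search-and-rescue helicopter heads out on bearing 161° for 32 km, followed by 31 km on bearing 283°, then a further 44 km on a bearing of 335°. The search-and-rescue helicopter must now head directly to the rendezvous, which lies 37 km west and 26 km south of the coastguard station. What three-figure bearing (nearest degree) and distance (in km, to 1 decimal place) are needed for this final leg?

178°, 42.6 km

Leg 1 (161°, 32 km): east 32 sin 161° = 10.42, north 32 cos 161° = -30.26
Leg 2 (283°, 31 km): east 31 sin 283° = -30.21, north 31 cos 283° = 6.97
Leg 3 (335°, 44 km): east 44 sin 335° = -18.60, north 44 cos 335° = 39.88
Current position: (-38.38, 16.59). Target: (-37, -26). Remaining: Δeast = 1.38, Δnorth = -42.59.
Bearing = atan2(1.38, -42.59) mod 360° = 178.14°; distance = √((1.38)² + (-42.59)²) = 42.617 km.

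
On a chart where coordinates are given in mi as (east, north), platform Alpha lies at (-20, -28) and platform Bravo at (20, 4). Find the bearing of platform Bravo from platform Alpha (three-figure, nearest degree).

051°

Δeast = 20 − -20 = 40.00; Δnorth = 4 − -28 = 32.00.
Bearing = atan2(Δeast, Δnorth) mod 360° = 51.34° ≈ 051°.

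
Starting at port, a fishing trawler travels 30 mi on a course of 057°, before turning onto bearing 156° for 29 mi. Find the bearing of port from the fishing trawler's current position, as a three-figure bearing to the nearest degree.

285°

Leg 1 (057°, 30 mi): east 30 sin 57° = 25.16, north 30 cos 57° = 16.34
Leg 2 (156°, 29 mi): east 29 sin 156° = 11.80, north 29 cos 156° = -26.49
Net displacement: 36.96 east, -10.15 north. Direction back to start is (-36.96, 10.15): bearing = atan2(-36.96, 10.15) mod 360° = 285.36° ≈ 285°.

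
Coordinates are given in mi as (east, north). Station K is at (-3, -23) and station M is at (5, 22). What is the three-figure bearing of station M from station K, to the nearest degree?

Δeast = 5 − -3 = 8.00; Δnorth = 22 − -23 = 45.00.
Bearing = atan2(Δeast, Δnorth) mod 360° = 10.08° ≈ 010°.

010°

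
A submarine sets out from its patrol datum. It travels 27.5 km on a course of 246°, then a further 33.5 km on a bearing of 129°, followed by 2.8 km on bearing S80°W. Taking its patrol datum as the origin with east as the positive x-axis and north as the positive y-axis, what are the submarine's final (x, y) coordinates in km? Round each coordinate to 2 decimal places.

(-1.85, -32.75)

Leg 1 (246°, 27.5 km): east 27.5 sin 246° = -25.12, north 27.5 cos 246° = -11.19
Leg 2 (129°, 33.5 km): east 33.5 sin 129° = 26.03, north 33.5 cos 129° = -21.08
Leg 3 (S80°W, 2.8 km): east 2.8 sin 260° = -2.76, north 2.8 cos 260° = -0.49
Summing: -1.85 km east, -32.75 km north → (-1.85, -32.75).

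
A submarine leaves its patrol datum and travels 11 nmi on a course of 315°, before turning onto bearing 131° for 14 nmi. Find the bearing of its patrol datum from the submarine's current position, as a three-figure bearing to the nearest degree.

297°

Leg 1 (315°, 11 nmi): east 11 sin 315° = -7.78, north 11 cos 315° = 7.78
Leg 2 (131°, 14 nmi): east 14 sin 131° = 10.57, north 14 cos 131° = -9.18
Net displacement: 2.79 east, -1.41 north. Direction back to start is (-2.79, 1.41): bearing = atan2(-2.79, 1.41) mod 360° = 296.77° ≈ 297°.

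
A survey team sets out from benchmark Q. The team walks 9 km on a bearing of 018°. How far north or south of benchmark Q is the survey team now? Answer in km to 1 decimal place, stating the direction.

8.6 km north

Leg 1 (018°, 9 km): east 9 sin 18° = 2.78, north 9 cos 18° = 8.56
Net north component: 8.56 km.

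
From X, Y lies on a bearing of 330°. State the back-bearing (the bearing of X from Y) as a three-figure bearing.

Back-bearing = 330° − 180° = 150°.

150°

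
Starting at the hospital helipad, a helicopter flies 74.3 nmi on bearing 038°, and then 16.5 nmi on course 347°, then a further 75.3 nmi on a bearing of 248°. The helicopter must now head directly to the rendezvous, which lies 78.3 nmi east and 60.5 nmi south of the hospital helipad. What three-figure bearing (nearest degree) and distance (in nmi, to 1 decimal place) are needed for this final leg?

135°, 150.6 nmi

Leg 1 (038°, 74.3 nmi): east 74.3 sin 38° = 45.74, north 74.3 cos 38° = 58.55
Leg 2 (347°, 16.5 nmi): east 16.5 sin 347° = -3.71, north 16.5 cos 347° = 16.08
Leg 3 (248°, 75.3 nmi): east 75.3 sin 248° = -69.82, north 75.3 cos 248° = -28.21
Current position: (-27.78, 46.42). Target: (78.3, -60.5). Remaining: Δeast = 106.08, Δnorth = -106.92.
Bearing = atan2(106.08, -106.92) mod 360° = 135.22°; distance = √((106.08)² + (-106.92)²) = 150.617 nmi.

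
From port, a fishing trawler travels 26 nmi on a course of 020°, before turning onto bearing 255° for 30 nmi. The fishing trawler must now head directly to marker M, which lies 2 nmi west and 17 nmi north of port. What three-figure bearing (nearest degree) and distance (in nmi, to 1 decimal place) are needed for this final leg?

Leg 1 (020°, 26 nmi): east 26 sin 20° = 8.89, north 26 cos 20° = 24.43
Leg 2 (255°, 30 nmi): east 30 sin 255° = -28.98, north 30 cos 255° = -7.76
Current position: (-20.09, 16.67). Target: (-2, 17). Remaining: Δeast = 18.09, Δnorth = 0.33.
Bearing = atan2(18.09, 0.33) mod 360° = 88.95°; distance = √((18.09)² + (0.33)²) = 18.088 nmi.

089°, 18.1 nmi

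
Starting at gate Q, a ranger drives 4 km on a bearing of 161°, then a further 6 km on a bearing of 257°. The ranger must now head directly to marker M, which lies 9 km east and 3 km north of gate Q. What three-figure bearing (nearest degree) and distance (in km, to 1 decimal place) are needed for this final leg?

059°, 15.8 km

Leg 1 (161°, 4 km): east 4 sin 161° = 1.30, north 4 cos 161° = -3.78
Leg 2 (257°, 6 km): east 6 sin 257° = -5.85, north 6 cos 257° = -1.35
Current position: (-4.54, -5.13). Target: (9, 3). Remaining: Δeast = 13.54, Δnorth = 8.13.
Bearing = atan2(13.54, 8.13) mod 360° = 59.02°; distance = √((13.54)² + (8.13)²) = 15.798 km.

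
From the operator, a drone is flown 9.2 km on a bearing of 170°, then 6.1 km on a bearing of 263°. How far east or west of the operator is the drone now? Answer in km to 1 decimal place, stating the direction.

Leg 1 (170°, 9.2 km): east 9.2 sin 170° = 1.60, north 9.2 cos 170° = -9.06
Leg 2 (263°, 6.1 km): east 6.1 sin 263° = -6.05, north 6.1 cos 263° = -0.74
Net east component: -4.46 km.

4.5 km west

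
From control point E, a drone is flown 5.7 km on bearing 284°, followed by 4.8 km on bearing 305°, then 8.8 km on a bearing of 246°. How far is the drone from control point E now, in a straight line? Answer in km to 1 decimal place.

Leg 1 (284°, 5.7 km): east 5.7 sin 284° = -5.53, north 5.7 cos 284° = 1.38
Leg 2 (305°, 4.8 km): east 4.8 sin 305° = -3.93, north 4.8 cos 305° = 2.75
Leg 3 (246°, 8.8 km): east 8.8 sin 246° = -8.04, north 8.8 cos 246° = -3.58
Net: -17.50 east, 0.55 north. Distance = √((-17.50)² + (0.55)²) = 17.511 km.

17.5 km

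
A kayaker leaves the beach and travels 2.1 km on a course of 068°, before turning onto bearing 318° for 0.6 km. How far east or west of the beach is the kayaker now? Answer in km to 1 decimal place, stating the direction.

Leg 1 (068°, 2.1 km): east 2.1 sin 68° = 1.95, north 2.1 cos 68° = 0.79
Leg 2 (318°, 0.6 km): east 0.6 sin 318° = -0.40, north 0.6 cos 318° = 0.45
Net east component: 1.55 km.

1.5 km east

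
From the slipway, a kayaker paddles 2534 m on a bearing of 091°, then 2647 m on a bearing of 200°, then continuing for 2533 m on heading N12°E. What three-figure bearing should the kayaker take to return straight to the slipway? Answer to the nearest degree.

Leg 1 (091°, 2534 m): east 2534 sin 91° = 2533.61, north 2534 cos 91° = -44.22
Leg 2 (200°, 2647 m): east 2647 sin 200° = -905.33, north 2647 cos 200° = -2487.37
Leg 3 (N12°E, 2533 m): east 2533 sin 12° = 526.64, north 2533 cos 12° = 2477.65
Net displacement: 2154.93 east, -53.94 north. Direction back to start is (-2154.93, 53.94): bearing = atan2(-2154.93, 53.94) mod 360° = 271.43° ≈ 271°.

271°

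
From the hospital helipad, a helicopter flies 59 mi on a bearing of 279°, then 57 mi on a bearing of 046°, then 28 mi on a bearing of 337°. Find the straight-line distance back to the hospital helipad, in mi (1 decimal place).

79.8 mi

Leg 1 (279°, 59 mi): east 59 sin 279° = -58.27, north 59 cos 279° = 9.23
Leg 2 (046°, 57 mi): east 57 sin 46° = 41.00, north 57 cos 46° = 39.60
Leg 3 (337°, 28 mi): east 28 sin 337° = -10.94, north 28 cos 337° = 25.77
Net: -28.21 east, 74.60 north. Distance = √((-28.21)² + (74.60)²) = 79.756 mi.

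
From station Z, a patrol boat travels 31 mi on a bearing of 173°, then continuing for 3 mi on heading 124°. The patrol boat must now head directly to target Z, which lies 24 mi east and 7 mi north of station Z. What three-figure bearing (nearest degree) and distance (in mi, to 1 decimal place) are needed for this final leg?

024°, 43.2 mi

Leg 1 (173°, 31 mi): east 31 sin 173° = 3.78, north 31 cos 173° = -30.77
Leg 2 (124°, 3 mi): east 3 sin 124° = 2.49, north 3 cos 124° = -1.68
Current position: (6.27, -32.45). Target: (24, 7). Remaining: Δeast = 17.73, Δnorth = 39.45.
Bearing = atan2(17.73, 39.45) mod 360° = 24.21°; distance = √((17.73)² + (39.45)²) = 43.250 mi.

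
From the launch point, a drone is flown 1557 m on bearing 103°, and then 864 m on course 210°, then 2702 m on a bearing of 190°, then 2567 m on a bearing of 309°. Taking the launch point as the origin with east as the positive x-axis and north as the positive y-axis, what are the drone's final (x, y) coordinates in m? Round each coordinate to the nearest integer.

Leg 1 (103°, 1557 m): east 1557 sin 103° = 1517.09, north 1557 cos 103° = -350.25
Leg 2 (210°, 864 m): east 864 sin 210° = -432.00, north 864 cos 210° = -748.25
Leg 3 (190°, 2702 m): east 2702 sin 190° = -469.20, north 2702 cos 190° = -2660.95
Leg 4 (309°, 2567 m): east 2567 sin 309° = -1994.93, north 2567 cos 309° = 1615.47
Summing: -1379.04 m east, -2143.98 m north → (-1379, -2144).

(-1379, -2144)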